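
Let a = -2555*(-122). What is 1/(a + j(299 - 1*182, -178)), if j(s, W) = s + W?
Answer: 1/311649 ≈ 3.2087e-6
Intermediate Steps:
a = 311710
j(s, W) = W + s
1/(a + j(299 - 1*182, -178)) = 1/(311710 + (-178 + (299 - 1*182))) = 1/(311710 + (-178 + (299 - 182))) = 1/(311710 + (-178 + 117)) = 1/(311710 - 61) = 1/311649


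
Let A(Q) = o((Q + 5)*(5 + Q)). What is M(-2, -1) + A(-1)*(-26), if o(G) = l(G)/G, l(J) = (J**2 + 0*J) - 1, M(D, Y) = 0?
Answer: -3315/8 ≈ -414.38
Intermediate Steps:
l(J) = -1 + J**2 (l(J) = (J**2 + 0) - 1 = J**2 - 1 = -1 + J**2)
o(G) = (-1 + G**2)/G
A(Q) = (5 + Q)**2 - 1/(5 + Q)**2 (A(Q) = (Q + 5)*(5 + Q) - 1/((Q + 5)*(5 + Q)) = (5 + Q)*(5 + Q) - 1/((5 + Q)*(5 + Q)) = (5 + Q)**2 - 1/((5 + Q)**2) = (5 + Q)**2 - 1/(5 + Q)**2)
M(-2, -1) + A(-1)*(-26) = 0 + (25 + (-1)**2 - 1/(25 + (-1)**2 + 10*(-1)) + 10*(-1))*(-26) = 0 + (25 + 1 - 1/(25 + 1 - 10) - 10)*(-26) = 0 + (25 + 1 - 1/16 - 10)*(-26) = 0 + (255/16)*(-26) = 0 - 3315/8 = -3315/8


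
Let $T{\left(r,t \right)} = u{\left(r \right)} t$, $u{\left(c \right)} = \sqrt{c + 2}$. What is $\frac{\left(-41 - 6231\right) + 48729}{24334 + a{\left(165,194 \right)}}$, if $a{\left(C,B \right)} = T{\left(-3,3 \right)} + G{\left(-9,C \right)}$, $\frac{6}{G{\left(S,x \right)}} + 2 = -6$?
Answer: $\frac{16529868724}{9473713033} - \frac{2037936 i}{9473713033} \approx 1.7448 - 0.00021511 i$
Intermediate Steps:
$G{\left(S,x \right)} = - \frac{3}{4}$ ($G{\left(S,x \right)} = \frac{6}{-2 - 6} = \frac{6}{-8} = 6 \left(- \frac{1}{8}\right) = - \frac{3}{4}$)
$u{\left(c \right)} = \sqrt{2 + c}$
$T{\left(r,t \right)} = t \sqrt{2 + r}$ ($T{\left(r,t \right)} = \sqrt{2 + r} t = t \sqrt{2 + r}$)
$a{\left(C,B \right)} = - \frac{3}{4} + 3 i$ ($a{\left(C,B \right)} = 3 \sqrt{2 - 3} - \frac{3}{4} = 3 \sqrt{-1} - \frac{3}{4} = 3 i - \frac{3}{4} = - \frac{3}{4} + 3 i$)
$\frac{\left(-41 - 6231\right) + 48729}{24334 + a{\left(165,194 \right)}} = \frac{\left(-41 - 6231\right) + 48729}{24334 - \left(\frac{3}{4} - 3 i\right)} = \frac{\left(-41 - 6231\right) + 48729}{\frac{97333}{4} + 3 i} = \left(-6272 + 48729\right) \frac{16 \left(\frac{97333}{4} - 3 i\right)}{9473713033} = 42457 \frac{16 \left(\frac{97333}{4} - 3 i\right)}{9473713033} = \frac{679312 \left(\frac{97333}{4} - 3 i\right)}{9473713033}$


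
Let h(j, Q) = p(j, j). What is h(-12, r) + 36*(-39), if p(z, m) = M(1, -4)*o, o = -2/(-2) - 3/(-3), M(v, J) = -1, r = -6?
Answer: -1406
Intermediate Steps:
o = 2 (o = -2*(-½) - 3*(-⅓) = 1 + 1 = 2)
p(z, m) = -2 (p(z, m) = -1*2 = -2)
h(j, Q) = -2
h(-12, r) + 36*(-39) = -2 + 36*(-39) = -2 - 1404 = -1406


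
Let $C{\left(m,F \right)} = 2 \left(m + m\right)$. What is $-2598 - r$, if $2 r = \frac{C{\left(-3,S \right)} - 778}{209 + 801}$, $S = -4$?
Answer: $- \frac{524717}{202} \approx -2597.6$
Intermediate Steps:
$C{\left(m,F \right)} = 4 m$ ($C{\left(m,F \right)} = 2 \cdot 2 m = 4 m$)
$r = - \frac{79}{202}$ ($r = \frac{\left(4 \left(-3\right) - 778\right) \frac{1}{209 + 801}}{2} = \frac{\left(-12 - 778\right) \frac{1}{1010}}{2} = \frac{\left(-790\right) \frac{1}{1010}}{2} = \frac{1}{2} \left(- \frac{79}{101}\right) = - \frac{79}{202} \approx -0.39109$)
$-2598 - r = -2598 - - \frac{79}{202} = -2598 + \frac{79}{202} = - \frac{524717}{202}$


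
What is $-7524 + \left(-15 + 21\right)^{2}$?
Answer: $-7488$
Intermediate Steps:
$-7524 + \left(-15 + 21\right)^{2} = -7524 + 6^{2} = -7524 + 36 = -7488$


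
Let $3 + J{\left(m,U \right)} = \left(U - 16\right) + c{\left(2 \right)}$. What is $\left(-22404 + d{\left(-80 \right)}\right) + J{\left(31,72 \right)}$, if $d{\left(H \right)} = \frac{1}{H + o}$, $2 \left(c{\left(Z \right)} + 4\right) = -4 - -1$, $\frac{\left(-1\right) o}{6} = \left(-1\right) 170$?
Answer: $- \frac{21015109}{940} \approx -22357.0$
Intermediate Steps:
$o = 1020$ ($o = - 6 \left(\left(-1\right) 170\right) = \left(-6\right) \left(-170\right) = 1020$)
$c{\left(Z \right)} = - \frac{11}{2}$ ($c{\left(Z \right)} = -4 + \frac{-4 - -1}{2} = -4 + \frac{-4 + 1}{2} = -4 + \frac{1}{2} \left(-3\right) = -4 - \frac{3}{2} = - \frac{11}{2}$)
$J{\left(m,U \right)} = - \frac{49}{2} + U$ ($J{\left(m,U \right)} = -3 + \left(\left(U - 16\right) - \frac{11}{2}\right) = -3 + \left(\left(-16 + U\right) - \frac{11}{2}\right) = -3 + \left(- \frac{43}{2} + U\right) = - \frac{49}{2} + U$)
$d{\left(H \right)} = \frac{1}{1020 + H}$ ($d{\left(H \right)} = \frac{1}{H + 1020} = \frac{1}{1020 + H}$)
$\left(-22404 + d{\left(-80 \right)}\right) + J{\left(31,72 \right)} = \left(-22404 + \frac{1}{1020 - 80}\right) + \left(- \frac{49}{2} + 72\right) = \left(-22404 + \frac{1}{940}\right) + \frac{95}{2} = - \frac{21059759}{940} + \frac{95}{2} = - \frac{21015109}{940}$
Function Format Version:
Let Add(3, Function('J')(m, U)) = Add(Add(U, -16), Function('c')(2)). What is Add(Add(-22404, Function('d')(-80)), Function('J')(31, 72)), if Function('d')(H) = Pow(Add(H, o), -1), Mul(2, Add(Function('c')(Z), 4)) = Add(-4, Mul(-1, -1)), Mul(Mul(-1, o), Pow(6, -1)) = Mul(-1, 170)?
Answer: Rational(-21015109, 940) ≈ -22357.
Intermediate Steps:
o = 1020 (o = Mul(-6, Mul(-1, 170)) = Mul(-6, -170) = 1020)
Function('c')(Z) = Rational(-11, 2) (Function('c')(Z) = Add(-4, Mul(Rational(1, 2), Add(-4, Mul(-1, -1)))) = Add(-4, Mul(Rational(1, 2), Add(-4, 1))) = Add(-4, Mul(Rational(1, 2), -3)) = Add(-4, Rational(-3, 2)) = Rational(-11, 2))
Function('J')(m, U) = Add(Rational(-49, 2), U) (Function('J')(m, U) = Add(-3, Add(Add(U, -16), Rational(-11, 2))) = Add(-3, Add(Add(-16, U), Rational(-11, 2))) = Add(-3, Add(Rational(-43, 2), U)) = Add(Rational(-49, 2), U))
Function('d')(H) = Pow(Add(1020, H), -1) (Function('d')(H) = Pow(Add(H, 1020), -1) = Pow(Add(1020, H), -1))
Add(Add(-22404, Function('d')(-80)), Function('J')(31, 72)) = Add(Add(-22404, Pow(Add(1020, -80), -1)), Add(Rational(-49, 2), 72)) = Add(Add(-22404, Pow(940, -1)), Rational(95, 2)) = Add(Add(-22404, Rational(1, 940)), Rational(95, 2)) = Add(Rational(-21059759, 940), Rational(95, 2)) = Rational(-21015109, 940)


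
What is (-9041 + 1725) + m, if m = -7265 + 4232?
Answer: -10349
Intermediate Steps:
m = -3033
(-9041 + 1725) + m = (-9041 + 1725) - 3033 = -7316 - 3033 = -10349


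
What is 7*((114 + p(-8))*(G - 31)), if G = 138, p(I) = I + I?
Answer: 73402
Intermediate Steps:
p(I) = 2*I
7*((114 + p(-8))*(G - 31)) = 7*((114 + 2*(-8))*(138 - 31)) = 7*((114 - 16)*107) = 7*(98*107) = 7*10486 = 73402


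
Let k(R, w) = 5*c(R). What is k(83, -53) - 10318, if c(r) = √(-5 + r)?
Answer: -10318 + 5*√78 ≈ -10274.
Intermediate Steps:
k(R, w) = 5*√(-5 + R)
k(83, -53) - 10318 = 5*√(-5 + 83) - 10318 = 5*√78 - 10318 = -10318 + 5*√78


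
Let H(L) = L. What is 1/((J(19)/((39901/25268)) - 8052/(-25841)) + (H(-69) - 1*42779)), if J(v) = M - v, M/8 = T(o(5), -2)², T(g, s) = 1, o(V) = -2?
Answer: -1031081741/44186651609784 ≈ -2.3335e-5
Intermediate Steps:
M = 8 (M = 8*1² = 8*1 = 8)
J(v) = 8 - v
1/((J(19)/((39901/25268)) - 8052/(-25841)) + (H(-69) - 1*42779)) = 1/(((8 - 1*19)/((39901/25268)) - 8052/(-25841)) + (-69 - 1*42779)) = 1/(((8 - 19)/((39901*(1/25268))) - 8052*(-1/25841)) + (-69 - 42779)) = 1/((-11/39901/25268 + 8052/25841) - 42848) = 1/((-11*25268/39901 + 8052/25841) - 42848) = 1/((-277948/39901 + 8052/25841) - 42848) = 1/(-6861171416/1031081741 - 42848) = 1/(-44186651609784/1031081741) = -1031081741/44186651609784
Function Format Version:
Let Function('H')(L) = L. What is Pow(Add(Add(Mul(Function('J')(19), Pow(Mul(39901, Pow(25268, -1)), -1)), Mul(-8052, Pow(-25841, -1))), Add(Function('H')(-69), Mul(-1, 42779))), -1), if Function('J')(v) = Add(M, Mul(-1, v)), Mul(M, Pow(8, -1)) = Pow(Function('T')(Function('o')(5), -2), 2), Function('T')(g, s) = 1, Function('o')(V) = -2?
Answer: Rational(-1031081741, 44186651609784) ≈ -2.3335e-5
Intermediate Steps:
M = 8 (M = Mul(8, Pow(1, 2)) = Mul(8, 1) = 8)
Function('J')(v) = Add(8, Mul(-1, v))
Pow(Add(Add(Mul(Function('J')(19), Pow(Mul(39901, Pow(25268, -1)), -1)), Mul(-8052, Pow(-25841, -1))), Add(Function('H')(-69), Mul(-1, 42779))), -1) = Pow(Add(Add(Mul(Add(8, Mul(-1, 19)), Pow(Mul(39901, Pow(25268, -1)), -1)), Mul(-8052, Pow(-25841, -1))), Add(-69, Mul(-1, 42779))), -1) = Pow(Add(Add(Mul(Add(8, -19), Pow(Mul(39901, Rational(1, 25268)), -1)), Mul(-8052, Rational(-1, 25841))), Add(-69, -42779)), -1) = Pow(Add(Add(Mul(-11, Pow(Rational(39901, 25268), -1)), Rational(8052, 25841)), -42848), -1) = Pow(Add(Add(Mul(-11, Rational(25268, 39901)), Rational(8052, 25841)), -42848), -1) = Pow(Add(Add(Rational(-277948, 39901), Rational(8052, 25841)), -42848), -1) = Pow(Add(Rational(-6861171416, 1031081741), -42848), -1) = Pow(Rational(-44186651609784, 1031081741), -1) = Rational(-1031081741, 44186651609784)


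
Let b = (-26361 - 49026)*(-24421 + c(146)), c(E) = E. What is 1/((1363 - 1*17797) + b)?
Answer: 1/1830002991 ≈ 5.4645e-10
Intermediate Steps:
b = 1830019425 (b = (-26361 - 49026)*(-24421 + 146) = -75387*(-24275) = 1830019425)
1/((1363 - 1*17797) + b) = 1/((1363 - 1*17797) + 1830019425) = 1/((1363 - 17797) + 1830019425) = 1/(-16434 + 1830019425) = 1/1830002991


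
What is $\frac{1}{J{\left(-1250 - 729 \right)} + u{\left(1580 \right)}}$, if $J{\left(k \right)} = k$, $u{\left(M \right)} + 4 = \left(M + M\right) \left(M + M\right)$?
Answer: $\frac{1}{9983617} \approx 1.0016 \cdot 10^{-7}$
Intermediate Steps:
$u{\left(M \right)} = -4 + 4 M^{2}$ ($u{\left(M \right)} = -4 + \left(M + M\right) \left(M + M\right) = -4 + 2 M 2 M = -4 + 4 M^{2}$)
$\frac{1}{J{\left(-1250 - 729 \right)} + u{\left(1580 \right)}} = \frac{1}{\left(-1250 - 729\right) - \left(4 - 4 \cdot 1580^{2}\right)} = \frac{1}{-1979 + \left(-4 + 4 \cdot 2496400\right)} = \frac{1}{-1979 + \left(-4 + 9985600\right)} = \frac{1}{-1979 + 9985596} = \frac{1}{9983617}$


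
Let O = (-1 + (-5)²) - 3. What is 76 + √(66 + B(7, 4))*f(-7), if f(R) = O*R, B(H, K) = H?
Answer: 76 - 147*√73 ≈ -1180.0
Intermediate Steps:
O = 21 (O = (-1 + 25) - 3 = 24 - 3 = 21)
f(R) = 21*R
76 + √(66 + B(7, 4))*f(-7) = 76 + √(66 + 7)*(21*(-7)) = 76 + √73*(-147) = 76 - 147*√73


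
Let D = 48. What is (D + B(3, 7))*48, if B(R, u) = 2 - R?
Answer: 2256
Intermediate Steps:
(D + B(3, 7))*48 = (48 + (2 - 1*3))*48 = (48 + (2 - 3))*48 = (48 - 1)*48 = 47*48 = 2256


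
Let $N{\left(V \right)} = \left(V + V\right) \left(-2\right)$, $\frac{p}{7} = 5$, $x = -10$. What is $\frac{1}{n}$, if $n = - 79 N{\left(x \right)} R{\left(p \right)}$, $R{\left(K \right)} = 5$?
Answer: $- \frac{1}{15800} \approx -6.3291 \cdot 10^{-5}$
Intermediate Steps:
$p = 35$ ($p = 7 \cdot 5 = 35$)
$N{\left(V \right)} = - 4 V$ ($N{\left(V \right)} = 2 V \left(-2\right) = - 4 V$)
$n = -15800$ ($n = - 79 \left(\left(-4\right) \left(-10\right)\right) 5 = \left(-79\right) 40 \cdot 5 = \left(-3160\right) 5 = -15800$)
$\frac{1}{n} = \frac{1}{-15800} = - \frac{1}{15800}$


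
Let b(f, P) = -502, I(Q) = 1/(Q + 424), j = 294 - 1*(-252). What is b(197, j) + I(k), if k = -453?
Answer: -14559/29 ≈ -502.03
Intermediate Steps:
j = 546 (j = 294 + 252 = 546)
I(Q) = 1/(424 + Q)
b(197, j) + I(k) = -502 + 1/(424 - 453) = -502 + 1/(-29) = -502 - 1/29 = -14559/29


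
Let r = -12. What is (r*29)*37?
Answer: -12876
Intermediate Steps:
(r*29)*37 = -12*29*37 = -348*37 = -12876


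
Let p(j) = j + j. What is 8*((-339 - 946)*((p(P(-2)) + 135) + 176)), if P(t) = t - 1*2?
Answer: -3114840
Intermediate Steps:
P(t) = -2 + t (P(t) = t - 2 = -2 + t)
p(j) = 2*j
8*((-339 - 946)*((p(P(-2)) + 135) + 176)) = 8*((-339 - 946)*((2*(-2 - 2) + 135) + 176)) = 8*(-1285*((2*(-4) + 135) + 176)) = 8*(-1285*((-8 + 135) + 176)) = 8*(-1285*(127 + 176)) = 8*(-1285*303) = 8*(-389355) = -3114840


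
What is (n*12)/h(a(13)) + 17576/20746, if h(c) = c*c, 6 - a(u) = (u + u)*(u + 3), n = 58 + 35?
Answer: 9078287/10632325 ≈ 0.85384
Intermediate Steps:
n = 93
a(u) = 6 - 2*u*(3 + u) (a(u) = 6 - (u + u)*(u + 3) = 6 - 2*u*(3 + u))
h(c) = c**2
(n*12)/h(a(13)) + 17576/20746 = (93*12)/((6 - 6*13 - 2*13**2)**2) + 17576/20746 = 1116/((6 - 78 - 2*169)**2) + 17576*(1/20746) = 1116/((6 - 78 - 338)**2) + 8788/10373 = 1116/((-410)**2) + 8788/10373 = 1116/168100 + 8788/10373 = 1116*(1/168100) + 8788/10373 = 279/42025 + 8788/10373 = 9078287/10632325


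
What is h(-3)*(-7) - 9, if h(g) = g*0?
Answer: -9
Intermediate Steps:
h(g) = 0
h(-3)*(-7) - 9 = 0*(-7) - 9 = 0 - 9 = -9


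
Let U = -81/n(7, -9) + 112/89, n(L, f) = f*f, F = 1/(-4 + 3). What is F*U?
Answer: -23/89 ≈ -0.25843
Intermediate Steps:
F = -1 (F = 1/(-1) = -1)
n(L, f) = f²
U = 23/89 (U = -81/((-9)²) + 112/89 = -81/81 + 112*(1/89) = -81*1/81 + 112/89 = -1 + 112/89 = 23/89 ≈ 0.25843)
F*U = -1*23/89 = -23/89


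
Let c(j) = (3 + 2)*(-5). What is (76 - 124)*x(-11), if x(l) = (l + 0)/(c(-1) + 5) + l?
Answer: 2508/5 ≈ 501.60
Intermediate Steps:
c(j) = -25 (c(j) = 5*(-5) = -25)
x(l) = 19*l/20 (x(l) = (l + 0)/(-25 + 5) + l = l/(-20) + l = l*(-1/20) + l = -l/20 + l = 19*l/20)
(76 - 124)*x(-11) = (76 - 124)*((19/20)*(-11)) = -48*(-209/20) = 2508/5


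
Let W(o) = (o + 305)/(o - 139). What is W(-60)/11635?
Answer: -49/463073 ≈ -0.00010581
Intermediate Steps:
W(o) = (305 + o)/(-139 + o)
W(-60)/11635 = ((305 - 60)/(-139 - 60))/11635 = (245/(-199))*(1/11635) = -1/199*245*(1/11635) = -245/199*1/11635 = -49/463073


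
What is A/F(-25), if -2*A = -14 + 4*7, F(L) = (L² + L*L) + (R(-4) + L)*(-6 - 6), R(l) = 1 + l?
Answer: -7/1586 ≈ -0.0044136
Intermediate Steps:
F(L) = 36 - 12*L + 2*L² (F(L) = (L² + L*L) + ((1 - 4) + L)*(-6 - 6) = (L² + L²) + (-3 + L)*(-12) = 2*L² + (36 - 12*L) = 36 - 12*L + 2*L²)
A = -7 (A = -(-14 + 4*7)/2 = -(-14 + 28)/2 = -½*14 = -7)
A/F(-25) = -7/(36 - 12*(-25) + 2*(-25)²) = -7/(36 + 300 + 2*625) = -7/(36 + 300 + 1250) = -7/1586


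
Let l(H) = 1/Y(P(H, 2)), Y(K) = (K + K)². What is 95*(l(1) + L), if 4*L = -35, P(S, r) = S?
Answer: -1615/2 ≈ -807.50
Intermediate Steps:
Y(K) = 4*K² (Y(K) = (2*K)² = 4*K²)
L = -35/4 (L = (¼)*(-35) = -35/4 ≈ -8.7500)
l(H) = 1/(4*H²)
95*(l(1) + L) = 95*((¼)/1² - 35/4) = 95*((¼)*1 - 35/4) = 95*(¼ - 35/4) = 95*(-17/2) = -1615/2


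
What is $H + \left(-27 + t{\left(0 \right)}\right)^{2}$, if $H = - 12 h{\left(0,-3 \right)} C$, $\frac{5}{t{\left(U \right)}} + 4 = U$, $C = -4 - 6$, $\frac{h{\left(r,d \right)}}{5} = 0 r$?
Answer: $\frac{12769}{16} \approx 798.06$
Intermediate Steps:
$h{\left(r,d \right)} = 0$ ($h{\left(r,d \right)} = 5 \cdot 0 r = 5 \cdot 0 = 0$)
$C = -10$
$t{\left(U \right)} = \frac{5}{-4 + U}$
$H = 0$ ($H = \left(-12\right) 0 \left(-10\right) = 0 \left(-10\right) = 0$)
$H + \left(-27 + t{\left(0 \right)}\right)^{2} = 0 + \left(-27 + \frac{5}{-4 + 0}\right)^{2} = 0 + \left(-27 + \frac{5}{-4}\right)^{2} = 0 + \left(-27 + 5 \left(- \frac{1}{4}\right)\right)^{2} = 0 + \left(-27 - \frac{5}{4}\right)^{2} = 0 + \left(- \frac{113}{4}\right)^{2} = 0 + \frac{12769}{16} = \frac{12769}{16}$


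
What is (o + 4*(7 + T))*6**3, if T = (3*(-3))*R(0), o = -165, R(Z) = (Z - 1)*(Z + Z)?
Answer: -29592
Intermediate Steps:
R(Z) = 2*Z*(-1 + Z) (R(Z) = (-1 + Z)*(2*Z) = 2*Z*(-1 + Z))
T = 0 (T = (3*(-3))*(2*0*(-1 + 0)) = -18*0*(-1) = -9*0 = 0)
(o + 4*(7 + T))*6**3 = (-165 + 4*(7 + 0))*6**3 = (-165 + 4*7)*216 = (-165 + 28)*216 = -137*216 = -29592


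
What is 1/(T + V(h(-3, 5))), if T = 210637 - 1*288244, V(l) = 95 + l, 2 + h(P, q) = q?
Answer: -1/77509 ≈ -1.2902e-5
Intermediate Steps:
h(P, q) = -2 + q
T = -77607 (T = 210637 - 288244 = -77607)
1/(T + V(h(-3, 5))) = 1/(-77607 + (95 + (-2 + 5))) = 1/(-77607 + (95 + 3)) = 1/(-77607 + 98) = 1/(-77509) = -1/77509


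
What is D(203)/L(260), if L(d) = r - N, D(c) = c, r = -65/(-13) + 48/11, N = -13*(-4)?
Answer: -319/67 ≈ -4.7612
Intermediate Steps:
N = 52
r = 103/11 (r = -65*(-1/13) + 48*(1/11) = 5 + 48/11 = 103/11 ≈ 9.3636)
L(d) = -469/11 (L(d) = 103/11 - 1*52 = 103/11 - 52 = -469/11)
D(203)/L(260) = 203/(-469/11) = 203*(-11/469) = -319/67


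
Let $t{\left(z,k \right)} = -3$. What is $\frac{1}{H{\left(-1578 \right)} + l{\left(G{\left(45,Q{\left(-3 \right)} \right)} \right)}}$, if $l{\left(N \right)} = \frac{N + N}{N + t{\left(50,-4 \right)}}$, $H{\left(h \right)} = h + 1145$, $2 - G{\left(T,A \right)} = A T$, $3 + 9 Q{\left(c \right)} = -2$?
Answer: $- \frac{4}{1723} \approx -0.0023215$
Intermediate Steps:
$Q{\left(c \right)} = - \frac{5}{9}$ ($Q{\left(c \right)} = - \frac{1}{3} + \frac{1}{9} \left(-2\right) = - \frac{1}{3} - \frac{2}{9} = - \frac{5}{9}$)
$G{\left(T,A \right)} = 2 - A T$
$H{\left(h \right)} = 1145 + h$
$l{\left(N \right)} = \frac{2 N}{-3 + N}$ ($l{\left(N \right)} = \frac{N + N}{N - 3} = \frac{2 N}{-3 + N}$)
$\frac{1}{H{\left(-1578 \right)} + l{\left(G{\left(45,Q{\left(-3 \right)} \right)} \right)}} = \frac{1}{\left(1145 - 1578\right) + \frac{2 \left(2 - \left(- \frac{5}{9}\right) 45\right)}{-3 - \left(-2 - 25\right)}} = \frac{1}{-433 + \frac{2 \left(2 + 25\right)}{-3 + \left(2 + 25\right)}} = \frac{1}{-433 + 2 \cdot 27 \frac{1}{-3 + 27}} = \frac{1}{-433 + 2 \cdot 27 \cdot \frac{1}{24}} = \frac{1}{-433 + \frac{9}{4}} = \frac{1}{- \frac{1723}{4}} = - \frac{4}{1723}$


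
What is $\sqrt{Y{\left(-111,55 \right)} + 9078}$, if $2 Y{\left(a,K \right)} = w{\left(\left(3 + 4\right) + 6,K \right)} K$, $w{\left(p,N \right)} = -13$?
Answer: $\frac{\sqrt{34882}}{2} \approx 93.384$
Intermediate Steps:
$Y{\left(a,K \right)} = - \frac{13 K}{2}$ ($Y{\left(a,K \right)} = \frac{\left(-13\right) K}{2} = - \frac{13 K}{2}$)
$\sqrt{Y{\left(-111,55 \right)} + 9078} = \sqrt{\left(- \frac{13}{2}\right) 55 + 9078} = \sqrt{- \frac{715}{2} + 9078} = \sqrt{\frac{17441}{2}} = \frac{\sqrt{34882}}{2}$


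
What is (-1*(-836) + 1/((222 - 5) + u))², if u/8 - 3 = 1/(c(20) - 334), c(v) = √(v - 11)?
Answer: 4446515663475601/6362136169 ≈ 6.9890e+5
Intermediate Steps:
c(v) = √(-11 + v)
u = 7936/331 (u = 24 + 8/(√(-11 + 20) - 334) = 24 + 8/(√9 - 334) = 24 + 8/(3 - 334) = 24 + 8/(-331) = 24 + 8*(-1/331) = 24 - 8/331 = 7936/331 ≈ 23.976)
(-1*(-836) + 1/((222 - 5) + u))² = (-1*(-836) + 1/((222 - 5) + 7936/331))² = (836 + 1/(217 + 7936/331))² = (836 + 1/(79763/331))² = (836 + 331/79763)² = (66682199/79763)² = 4446515663475601/6362136169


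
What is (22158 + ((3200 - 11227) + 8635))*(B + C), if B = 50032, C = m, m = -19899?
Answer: 686007878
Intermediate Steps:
C = -19899
(22158 + ((3200 - 11227) + 8635))*(B + C) = (22158 + ((3200 - 11227) + 8635))*(50032 - 19899) = (22158 + (-8027 + 8635))*30133 = (22158 + 608)*30133 = 22766*30133 = 686007878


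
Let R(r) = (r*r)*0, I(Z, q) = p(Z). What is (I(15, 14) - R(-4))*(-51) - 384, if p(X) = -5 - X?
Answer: 636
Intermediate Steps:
I(Z, q) = -5 - Z
R(r) = 0 (R(r) = r²*0 = 0)
(I(15, 14) - R(-4))*(-51) - 384 = ((-5 - 1*15) - 1*0)*(-51) - 384 = ((-5 - 15) + 0)*(-51) - 384 = (-20 + 0)*(-51) - 384 = -20*(-51) - 384 = 1020 - 384 = 636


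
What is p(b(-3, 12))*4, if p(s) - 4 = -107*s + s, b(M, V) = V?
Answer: -5072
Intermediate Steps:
p(s) = 4 - 106*s (p(s) = 4 + (-107*s + s) = 4 - 106*s)
p(b(-3, 12))*4 = (4 - 106*12)*4 = (4 - 1272)*4 = -1268*4 = -5072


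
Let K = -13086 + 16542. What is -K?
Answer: -3456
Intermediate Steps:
K = 3456
-K = -1*3456 = -3456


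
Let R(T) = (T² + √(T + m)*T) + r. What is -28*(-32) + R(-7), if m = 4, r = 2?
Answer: 947 - 7*I*√3 ≈ 947.0 - 12.124*I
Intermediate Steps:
R(T) = 2 + T² + T*√(4 + T) (R(T) = (T² + √(T + 4)*T) + 2 = (T² + √(4 + T)*T) + 2 = (T² + T*√(4 + T)) + 2 = 2 + T² + T*√(4 + T))
-28*(-32) + R(-7) = -28*(-32) + (2 + (-7)² - 7*√(4 - 7)) = 896 + (2 + 49 - 7*I*√3) = 896 + (51 - 7*I*√3) = 947 - 7*I*√3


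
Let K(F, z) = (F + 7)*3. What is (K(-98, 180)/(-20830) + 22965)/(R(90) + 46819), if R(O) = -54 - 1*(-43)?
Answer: 478361223/975010640 ≈ 0.49062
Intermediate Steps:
R(O) = -11 (R(O) = -54 + 43 = -11)
K(F, z) = 21 + 3*F (K(F, z) = (7 + F)*3 = 21 + 3*F)
(K(-98, 180)/(-20830) + 22965)/(R(90) + 46819) = ((21 + 3*(-98))/(-20830) + 22965)/(-11 + 46819) = ((21 - 294)*(-1/20830) + 22965)/46808 = (-273*(-1/20830) + 22965)*(1/46808) = (273/20830 + 22965)*(1/46808) = (478361223/20830)*(1/46808) = 478361223/975010640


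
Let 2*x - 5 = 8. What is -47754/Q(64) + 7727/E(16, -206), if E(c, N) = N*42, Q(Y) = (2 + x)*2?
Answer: -413298967/147084 ≈ -2810.0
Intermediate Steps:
x = 13/2 (x = 5/2 + (½)*8 = 5/2 + 4 = 13/2 ≈ 6.5000)
Q(Y) = 17 (Q(Y) = (2 + 13/2)*2 = (17/2)*2 = 17)
E(c, N) = 42*N
-47754/Q(64) + 7727/E(16, -206) = -47754/17 + 7727/((42*(-206))) = -47754*1/17 + 7727/(-8652) = -47754/17 + 7727*(-1/8652) = -47754/17 - 7727/8652 = -413298967/147084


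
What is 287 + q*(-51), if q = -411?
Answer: 21248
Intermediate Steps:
287 + q*(-51) = 287 - 411*(-51) = 287 + 20961 = 21248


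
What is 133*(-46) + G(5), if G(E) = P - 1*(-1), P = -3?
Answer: -6120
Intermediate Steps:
G(E) = -2 (G(E) = -3 - 1*(-1) = -3 + 1 = -2)
133*(-46) + G(5) = 133*(-46) - 2 = -6118 - 2 = -6120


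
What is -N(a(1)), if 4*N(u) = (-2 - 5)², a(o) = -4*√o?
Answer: -49/4 ≈ -12.250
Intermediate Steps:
N(u) = 49/4 (N(u) = (-2 - 5)²/4 = (¼)*(-7)² = (¼)*49 = 49/4)
-N(a(1)) = -1*49/4 = -49/4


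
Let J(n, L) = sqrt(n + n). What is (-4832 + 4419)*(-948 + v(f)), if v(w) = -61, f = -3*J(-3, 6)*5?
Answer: 416717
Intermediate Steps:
J(n, L) = sqrt(2)*sqrt(n) (J(n, L) = sqrt(2*n) = sqrt(2)*sqrt(n))
f = -15*I*sqrt(6) (f = -3*sqrt(2)*sqrt(-3)*5 = -3*sqrt(2)*I*sqrt(3)*5 = -3*I*sqrt(6)*5 = -15*I*sqrt(6) ≈ -36.742*I)
(-4832 + 4419)*(-948 + v(f)) = (-4832 + 4419)*(-948 - 61) = -413*(-1009) = 416717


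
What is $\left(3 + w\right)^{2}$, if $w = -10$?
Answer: $49$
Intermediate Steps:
$\left(3 + w\right)^{2} = \left(3 - 10\right)^{2} = \left(-7\right)^{2} = 49$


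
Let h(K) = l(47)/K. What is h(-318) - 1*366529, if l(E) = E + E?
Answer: -58278158/159 ≈ -3.6653e+5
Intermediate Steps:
l(E) = 2*E
h(K) = 94/K (h(K) = (2*47)/K = 94/K)
h(-318) - 1*366529 = 94/(-318) - 1*366529 = 94*(-1/318) - 366529 = -47/159 - 366529 = -58278158/159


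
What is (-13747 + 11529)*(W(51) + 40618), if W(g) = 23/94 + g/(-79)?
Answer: -334503556719/3713 ≈ -9.0090e+7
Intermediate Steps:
W(g) = 23/94 - g/79 (W(g) = 23*(1/94) + g*(-1/79) = 23/94 - g/79)
(-13747 + 11529)*(W(51) + 40618) = (-13747 + 11529)*((23/94 - 1/79*51) + 40618) = -2218*((23/94 - 51/79) + 40618) = -2218*(-2977/7426 + 40618) = -2218*301626291/7426 = -334503556719/3713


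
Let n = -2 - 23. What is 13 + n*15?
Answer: -362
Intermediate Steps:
n = -25
13 + n*15 = 13 - 25*15 = 13 - 375 = -362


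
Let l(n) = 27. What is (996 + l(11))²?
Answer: 1046529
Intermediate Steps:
(996 + l(11))² = (996 + 27)² = 1023² = 1046529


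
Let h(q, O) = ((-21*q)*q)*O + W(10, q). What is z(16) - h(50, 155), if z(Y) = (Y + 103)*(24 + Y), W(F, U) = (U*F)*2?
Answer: 8141260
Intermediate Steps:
W(F, U) = 2*F*U (W(F, U) = (F*U)*2 = 2*F*U)
h(q, O) = 20*q - 21*O*q**2 (h(q, O) = ((-21*q)*q)*O + 2*10*q = (-21*q**2)*O + 20*q = -21*O*q**2 + 20*q = 20*q - 21*O*q**2)
z(Y) = (24 + Y)*(103 + Y) (z(Y) = (103 + Y)*(24 + Y) = (24 + Y)*(103 + Y))
z(16) - h(50, 155) = (2472 + 16**2 + 127*16) - 50*(20 - 21*155*50) = (2472 + 256 + 2032) - 50*(20 - 162750) = 4760 - 50*(-162730) = 4760 - 1*(-8136500) = 4760 + 8136500 = 8141260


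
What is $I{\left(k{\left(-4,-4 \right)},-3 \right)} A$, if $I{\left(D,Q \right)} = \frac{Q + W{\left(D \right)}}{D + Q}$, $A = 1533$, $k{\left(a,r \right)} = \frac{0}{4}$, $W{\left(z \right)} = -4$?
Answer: $3577$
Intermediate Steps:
$k{\left(a,r \right)} = 0$ ($k{\left(a,r \right)} = 0 \cdot \frac{1}{4} = 0$)
$I{\left(D,Q \right)} = \frac{-4 + Q}{D + Q}$ ($I{\left(D,Q \right)} = \frac{Q - 4}{D + Q} = \frac{-4 + Q}{D + Q}$)
$I{\left(k{\left(-4,-4 \right)},-3 \right)} A = \frac{-4 - 3}{0 - 3} \cdot 1533 = \frac{1}{-3} \left(-7\right) 1533 = \left(- \frac{1}{3}\right) \left(-7\right) 1533 = \frac{7}{3} \cdot 1533 = 3577$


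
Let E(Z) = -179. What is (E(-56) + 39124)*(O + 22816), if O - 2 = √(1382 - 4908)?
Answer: 888647010 + 38945*I*√3526 ≈ 8.8865e+8 + 2.3126e+6*I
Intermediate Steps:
O = 2 + I*√3526 (O = 2 + √(1382 - 4908) = 2 + √(-3526) = 2 + I*√3526 ≈ 2.0 + 59.38*I)
(E(-56) + 39124)*(O + 22816) = (-179 + 39124)*((2 + I*√3526) + 22816) = 38945*(22818 + I*√3526) = 888647010 + 38945*I*√3526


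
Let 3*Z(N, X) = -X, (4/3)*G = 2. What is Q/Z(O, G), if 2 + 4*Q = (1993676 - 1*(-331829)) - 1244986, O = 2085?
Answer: -1080517/2 ≈ -5.4026e+5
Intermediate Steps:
G = 3/2 (G = (¾)*2 = 3/2 ≈ 1.5000)
Z(N, X) = -X/3 (Z(N, X) = (-X)/3 = -X/3)
Q = 1080517/4 (Q = -½ + ((1993676 - 1*(-331829)) - 1244986)/4 = -½ + ((1993676 + 331829) - 1244986)/4 = -½ + (2325505 - 1244986)/4 = -½ + (¼)*1080519 = -½ + 1080519/4 = 1080517/4 ≈ 2.7013e+5)
Q/Z(O, G) = 1080517/(4*((-⅓*3/2))) = 1080517/(4*(-½)) = (1080517/4)*(-2) = -1080517/2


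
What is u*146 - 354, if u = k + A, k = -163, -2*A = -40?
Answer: -21232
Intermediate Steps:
A = 20 (A = -½*(-40) = 20)
u = -143 (u = -163 + 20 = -143)
u*146 - 354 = -143*146 - 354 = -20878 - 354 = -21232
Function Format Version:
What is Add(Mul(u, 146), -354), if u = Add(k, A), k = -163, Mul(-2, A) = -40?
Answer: -21232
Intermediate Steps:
A = 20 (A = Mul(Rational(-1, 2), -40) = 20)
u = -143 (u = Add(-163, 20) = -143)
Add(Mul(u, 146), -354) = Add(Mul(-143, 146), -354) = Add(-20878, -354) = -21232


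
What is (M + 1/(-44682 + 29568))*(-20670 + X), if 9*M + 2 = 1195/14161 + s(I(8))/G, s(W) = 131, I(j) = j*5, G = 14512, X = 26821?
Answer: -6072774755147125/4658990977872 ≈ -1303.5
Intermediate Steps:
I(j) = 5*j
M = -391811933/1849539888 (M = -2/9 + (1195/14161 + 131/14512)/9 = -2/9 + (⅑)*(19196931/205504432) = -2/9 + 6398977/616513296 = -391811933/1849539888 ≈ -0.21184)
(M + 1/(-44682 + 29568))*(-20670 + X) = (-391811933/1849539888 + 1/(-44682 + 29568))*(-20670 + 26821) = (-391811933/1849539888 + 1/(-15114))*6151 = (-391811933/1849539888 - 1/15114)*6151 = -987282515875/4658990977872*6151 = -6072774755147125/4658990977872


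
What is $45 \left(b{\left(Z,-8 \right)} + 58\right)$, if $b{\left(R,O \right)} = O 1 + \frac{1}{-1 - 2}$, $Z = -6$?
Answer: $2235$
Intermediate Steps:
$b{\left(R,O \right)} = - \frac{1}{3} + O$ ($b{\left(R,O \right)} = O + \frac{1}{-3} = O - \frac{1}{3} = - \frac{1}{3} + O$)
$45 \left(b{\left(Z,-8 \right)} + 58\right) = 45 \left(\left(- \frac{1}{3} - 8\right) + 58\right) = 45 \left(- \frac{25}{3} + 58\right) = 45 \cdot \frac{149}{3} = 2235$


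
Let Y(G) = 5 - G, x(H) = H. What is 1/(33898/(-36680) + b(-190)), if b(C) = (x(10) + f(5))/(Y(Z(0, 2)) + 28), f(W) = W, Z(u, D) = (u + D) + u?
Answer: -568540/250319 ≈ -2.2713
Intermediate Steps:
Z(u, D) = D + 2*u (Z(u, D) = (D + u) + u = D + 2*u)
b(C) = 15/31 (b(C) = (10 + 5)/((5 - (2 + 2*0)) + 28) = 15/((5 - (2 + 0)) + 28) = 15/((5 - 1*2) + 28) = 15/((5 - 2) + 28) = 15/(3 + 28) = 15/31)
1/(33898/(-36680) + b(-190)) = 1/(33898/(-36680) + 15/31) = 1/(33898*(-1/36680) + 15/31) = 1/(-16949/18340 + 15/31) = 1/(-250319/568540) = -568540/250319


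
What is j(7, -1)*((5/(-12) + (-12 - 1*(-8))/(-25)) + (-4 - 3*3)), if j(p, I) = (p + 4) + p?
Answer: -11931/50 ≈ -238.62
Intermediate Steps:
j(p, I) = 4 + 2*p (j(p, I) = (4 + p) + p = 4 + 2*p)
j(7, -1)*((5/(-12) + (-12 - 1*(-8))/(-25)) + (-4 - 3*3)) = (4 + 2*7)*((5/(-12) + (-12 - 1*(-8))/(-25)) + (-4 - 3*3)) = (4 + 14)*((5*(-1/12) + (-12 + 8)*(-1/25)) + (-4 - 9)) = 18*((-5/12 - 4*(-1/25)) - 13) = 18*((-5/12 + 4/25) - 13) = 18*(-77/300 - 13) = 18*(-3977/300) = -11931/50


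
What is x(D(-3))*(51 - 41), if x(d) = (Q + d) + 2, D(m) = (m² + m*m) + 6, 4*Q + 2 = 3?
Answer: 525/2 ≈ 262.50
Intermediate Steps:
Q = ¼ (Q = -½ + (¼)*3 = -½ + ¾ = ¼ ≈ 0.25000)
D(m) = 6 + 2*m² (D(m) = (m² + m²) + 6 = 2*m² + 6 = 6 + 2*m²)
x(d) = 9/4 + d (x(d) = (¼ + d) + 2 = 9/4 + d)
x(D(-3))*(51 - 41) = (9/4 + (6 + 2*(-3)²))*(51 - 41) = (9/4 + (6 + 2*9))*10 = (9/4 + (6 + 18))*10 = (9/4 + 24)*10 = (105/4)*10 = 525/2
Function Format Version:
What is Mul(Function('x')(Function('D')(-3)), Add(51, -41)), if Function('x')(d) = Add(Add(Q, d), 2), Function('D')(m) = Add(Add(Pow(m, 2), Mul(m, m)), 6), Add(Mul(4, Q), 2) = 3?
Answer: Rational(525, 2) ≈ 262.50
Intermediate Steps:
Q = Rational(1, 4) (Q = Add(Rational(-1, 2), Mul(Rational(1, 4), 3)) = Add(Rational(-1, 2), Rational(3, 4)) = Rational(1, 4) ≈ 0.25000)
Function('D')(m) = Add(6, Mul(2, Pow(m, 2))) (Function('D')(m) = Add(Add(Pow(m, 2), Pow(m, 2)), 6) = Add(Mul(2, Pow(m, 2)), 6) = Add(6, Mul(2, Pow(m, 2))))
Function('x')(d) = Add(Rational(9, 4), d) (Function('x')(d) = Add(Add(Rational(1, 4), d), 2) = Add(Rational(9, 4), d))
Mul(Function('x')(Function('D')(-3)), Add(51, -41)) = Mul(Add(Rational(9, 4), Add(6, Mul(2, Pow(-3, 2)))), Add(51, -41)) = Mul(Add(Rational(9, 4), Add(6, Mul(2, 9))), 10) = Mul(Add(Rational(9, 4), Add(6, 18)), 10) = Mul(Add(Rational(9, 4), 24), 10) = Mul(Rational(105, 4), 10) = Rational(525, 2)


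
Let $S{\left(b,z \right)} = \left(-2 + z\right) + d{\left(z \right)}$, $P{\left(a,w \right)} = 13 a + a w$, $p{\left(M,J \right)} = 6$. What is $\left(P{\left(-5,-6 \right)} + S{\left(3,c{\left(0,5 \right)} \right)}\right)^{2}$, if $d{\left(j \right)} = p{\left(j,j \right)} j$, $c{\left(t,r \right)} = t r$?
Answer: $1369$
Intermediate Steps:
$c{\left(t,r \right)} = r t$
$d{\left(j \right)} = 6 j$
$S{\left(b,z \right)} = -2 + 7 z$ ($S{\left(b,z \right)} = \left(-2 + z\right) + 6 z = -2 + 7 z$)
$\left(P{\left(-5,-6 \right)} + S{\left(3,c{\left(0,5 \right)} \right)}\right)^{2} = \left(- 5 \left(13 - 6\right) - \left(2 - 7 \cdot 5 \cdot 0\right)\right)^{2} = \left(\left(-5\right) 7 + \left(-2 + 7 \cdot 0\right)\right)^{2} = \left(-35 + \left(-2 + 0\right)\right)^{2} = \left(-35 - 2\right)^{2} = \left(-37\right)^{2} = 1369$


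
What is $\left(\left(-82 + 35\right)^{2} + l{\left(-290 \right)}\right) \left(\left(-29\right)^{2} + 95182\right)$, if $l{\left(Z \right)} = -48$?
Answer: $207505703$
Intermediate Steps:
$\left(\left(-82 + 35\right)^{2} + l{\left(-290 \right)}\right) \left(\left(-29\right)^{2} + 95182\right) = \left(\left(-82 + 35\right)^{2} - 48\right) \left(\left(-29\right)^{2} + 95182\right) = \left(\left(-47\right)^{2} - 48\right) \left(841 + 95182\right) = \left(2209 - 48\right) 96023 = 2161 \cdot 96023 = 207505703$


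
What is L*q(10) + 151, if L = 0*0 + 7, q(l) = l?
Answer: 221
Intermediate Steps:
L = 7 (L = 0 + 7 = 7)
L*q(10) + 151 = 7*10 + 151 = 70 + 151 = 221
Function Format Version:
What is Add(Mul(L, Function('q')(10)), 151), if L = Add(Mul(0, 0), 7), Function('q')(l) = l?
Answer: 221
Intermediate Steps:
L = 7 (L = Add(0, 7) = 7)
Add(Mul(L, Function('q')(10)), 151) = Add(Mul(7, 10), 151) = Add(70, 151) = 221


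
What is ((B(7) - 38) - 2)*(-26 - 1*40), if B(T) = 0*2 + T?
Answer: 2178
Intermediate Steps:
B(T) = T (B(T) = 0 + T = T)
((B(7) - 38) - 2)*(-26 - 1*40) = ((7 - 38) - 2)*(-26 - 1*40) = (-31 - 2)*(-26 - 40) = -33*(-66) = 2178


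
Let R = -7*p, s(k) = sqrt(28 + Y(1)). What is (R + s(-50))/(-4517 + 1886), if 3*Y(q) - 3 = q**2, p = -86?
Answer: -602/2631 - 2*sqrt(66)/7893 ≈ -0.23087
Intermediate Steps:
Y(q) = 1 + q**2/3
s(k) = 2*sqrt(66)/3 (s(k) = sqrt(28 + (1 + (1/3)*1**2)) = sqrt(28 + (1 + (1/3)*1)) = sqrt(28 + (1 + 1/3)) = sqrt(28 + 4/3) = sqrt(88/3) = 2*sqrt(66)/3)
R = 602 (R = -7*(-86) = 602)
(R + s(-50))/(-4517 + 1886) = (602 + 2*sqrt(66)/3)/(-4517 + 1886) = (602 + 2*sqrt(66)/3)/(-2631) = (602 + 2*sqrt(66)/3)*(-1/2631) = -602/2631 - 2*sqrt(66)/7893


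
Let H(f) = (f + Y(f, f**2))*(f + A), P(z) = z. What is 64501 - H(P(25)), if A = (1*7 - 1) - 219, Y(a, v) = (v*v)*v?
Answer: 45898506701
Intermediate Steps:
Y(a, v) = v**3 (Y(a, v) = v**2*v = v**3)
A = -213 (A = (7 - 1) - 219 = 6 - 219 = -213)
H(f) = (-213 + f)*(f + f**6) (H(f) = (f + (f**2)**3)*(f - 213) = (f + f**6)*(-213 + f) = (-213 + f)*(f + f**6))
64501 - H(P(25)) = 64501 - 25*(-213 + 25 + 25**6 - 213*25**5) = 64501 - 25*(-213 + 25 + 244140625 - 213*9765625) = 64501 - 25*(-213 + 25 + 244140625 - 2080078125) = 64501 - 25*(-1835937688) = 64501 - 1*(-45898442200) = 64501 + 45898442200 = 45898506701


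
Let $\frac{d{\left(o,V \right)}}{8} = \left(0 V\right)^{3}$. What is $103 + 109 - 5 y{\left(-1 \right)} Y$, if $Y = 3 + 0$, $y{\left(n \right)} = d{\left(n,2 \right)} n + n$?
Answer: $1738$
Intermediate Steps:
$d{\left(o,V \right)} = 0$ ($d{\left(o,V \right)} = 8 \left(0 V\right)^{3} = 8 \cdot 0^{3} = 8 \cdot 0 = 0$)
$y{\left(n \right)} = n$ ($y{\left(n \right)} = 0 n + n = 0 + n = n$)
$Y = 3$
$103 + 109 - 5 y{\left(-1 \right)} Y = 103 + 109 \left(-5\right) \left(-1\right) 3 = 103 + 109 \cdot 5 \cdot 3 = 103 + 109 \cdot 15 = 103 + 1635 = 1738$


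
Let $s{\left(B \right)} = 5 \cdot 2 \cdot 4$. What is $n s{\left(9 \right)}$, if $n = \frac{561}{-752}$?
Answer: $- \frac{2805}{94} \approx -29.84$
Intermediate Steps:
$s{\left(B \right)} = 40$ ($s{\left(B \right)} = 5 \cdot 8 = 40$)
$n = - \frac{561}{752}$ ($n = 561 \left(- \frac{1}{752}\right) = - \frac{561}{752} \approx -0.74601$)
$n s{\left(9 \right)} = \left(- \frac{561}{752}\right) 40 = - \frac{2805}{94}$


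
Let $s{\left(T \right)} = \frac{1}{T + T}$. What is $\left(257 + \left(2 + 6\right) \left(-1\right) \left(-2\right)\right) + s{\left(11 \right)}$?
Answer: $\frac{6007}{22} \approx 273.05$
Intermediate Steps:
$s{\left(T \right)} = \frac{1}{2 T}$
$\left(257 + \left(2 + 6\right) \left(-1\right) \left(-2\right)\right) + s{\left(11 \right)} = \left(257 + \left(2 + 6\right) \left(-1\right) \left(-2\right)\right) + \frac{1}{2 \cdot 11} = \left(257 + 8 \left(-1\right) \left(-2\right)\right) + \frac{1}{2} \cdot \frac{1}{11} = \left(257 - -16\right) + \frac{1}{22} = \left(257 + 16\right) + \frac{1}{22} = 273 + \frac{1}{22} = \frac{6007}{22}$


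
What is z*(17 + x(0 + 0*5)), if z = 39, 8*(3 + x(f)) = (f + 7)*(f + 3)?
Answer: 5187/8 ≈ 648.38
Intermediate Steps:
x(f) = -3 + (3 + f)*(7 + f)/8 (x(f) = -3 + ((f + 7)*(f + 3))/8 = -3 + ((7 + f)*(3 + f))/8 = -3 + ((3 + f)*(7 + f))/8 = -3 + (3 + f)*(7 + f)/8)
z*(17 + x(0 + 0*5)) = 39*(17 + (-3/8 + (0 + 0*5)²/8 + 5*(0 + 0*5)/4)) = 39*(17 + (-3/8 + (0 + 0)²/8 + 5*(0 + 0)/4)) = 39*(17 + (-3/8 + (⅛)*0² + (5/4)*0)) = 39*(17 + (-3/8 + (⅛)*0 + 0)) = 39*(17 + (-3/8 + 0 + 0)) = 39*(17 - 3/8) = 39*(133/8) = 5187/8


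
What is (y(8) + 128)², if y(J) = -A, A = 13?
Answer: 13225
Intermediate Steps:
y(J) = -13 (y(J) = -1*13 = -13)
(y(8) + 128)² = (-13 + 128)² = 115² = 13225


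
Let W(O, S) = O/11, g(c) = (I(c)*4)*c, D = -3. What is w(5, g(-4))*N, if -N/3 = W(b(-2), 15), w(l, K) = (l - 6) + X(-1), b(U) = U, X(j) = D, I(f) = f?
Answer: -24/11 ≈ -2.1818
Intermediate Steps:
X(j) = -3
g(c) = 4*c**2 (g(c) = (c*4)*c = (4*c)*c = 4*c**2)
w(l, K) = -9 + l (w(l, K) = (l - 6) - 3 = (-6 + l) - 3 = -9 + l)
W(O, S) = O/11 (W(O, S) = O*(1/11) = O/11)
N = 6/11 (N = -3*(-2)/11 = -3*(-2/11) = 6/11 ≈ 0.54545)
w(5, g(-4))*N = (-9 + 5)*(6/11) = -4*6/11 = -24/11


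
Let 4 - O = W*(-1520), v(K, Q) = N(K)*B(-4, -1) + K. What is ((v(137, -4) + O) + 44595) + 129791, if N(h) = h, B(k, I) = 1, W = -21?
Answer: 142744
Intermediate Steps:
v(K, Q) = 2*K (v(K, Q) = K*1 + K = K + K = 2*K)
O = -31916 (O = 4 - (-21)*(-1520) = 4 - 1*31920 = 4 - 31920 = -31916)
((v(137, -4) + O) + 44595) + 129791 = ((2*137 - 31916) + 44595) + 129791 = ((274 - 31916) + 44595) + 129791 = (-31642 + 44595) + 129791 = 12953 + 129791 = 142744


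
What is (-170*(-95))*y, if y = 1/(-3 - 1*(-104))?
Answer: 16150/101 ≈ 159.90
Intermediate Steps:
y = 1/101 (y = 1/(-3 + 104) = 1/101 ≈ 0.0099010)
(-170*(-95))*y = -170*(-95)*(1/101) = 16150*(1/101) = 16150/101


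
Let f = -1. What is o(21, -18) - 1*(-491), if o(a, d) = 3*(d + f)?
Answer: 434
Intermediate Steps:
o(a, d) = -3 + 3*d (o(a, d) = 3*(d - 1) = 3*(-1 + d) = -3 + 3*d)
o(21, -18) - 1*(-491) = (-3 + 3*(-18)) - 1*(-491) = (-3 - 54) + 491 = -57 + 491 = 434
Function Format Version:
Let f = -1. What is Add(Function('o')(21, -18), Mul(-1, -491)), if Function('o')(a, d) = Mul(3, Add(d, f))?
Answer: 434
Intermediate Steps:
Function('o')(a, d) = Add(-3, Mul(3, d)) (Function('o')(a, d) = Mul(3, Add(d, -1)) = Mul(3, Add(-1, d)) = Add(-3, Mul(3, d)))
Add(Function('o')(21, -18), Mul(-1, -491)) = Add(Add(-3, Mul(3, -18)), Mul(-1, -491)) = Add(Add(-3, -54), 491) = Add(-57, 491) = 434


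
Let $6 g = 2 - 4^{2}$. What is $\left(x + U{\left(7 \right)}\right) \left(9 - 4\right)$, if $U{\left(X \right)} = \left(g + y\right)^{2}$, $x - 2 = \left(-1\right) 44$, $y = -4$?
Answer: $- \frac{85}{9} \approx -9.4444$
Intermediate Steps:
$g = - \frac{7}{3}$ ($g = \frac{2 - 4^{2}}{6} = \frac{2 - 16}{6} = \frac{1}{6} \left(-14\right) = - \frac{7}{3} \approx -2.3333$)
$x = -42$ ($x = 2 - 44 = -42$)
$U{\left(X \right)} = \frac{361}{9}$ ($U{\left(X \right)} = \left(- \frac{7}{3} - 4\right)^{2} = \left(- \frac{19}{3}\right)^{2} = \frac{361}{9}$)
$\left(x + U{\left(7 \right)}\right) \left(9 - 4\right) = \left(-42 + \frac{361}{9}\right) \left(9 - 4\right) = \left(- \frac{17}{9}\right) 5 = - \frac{85}{9}$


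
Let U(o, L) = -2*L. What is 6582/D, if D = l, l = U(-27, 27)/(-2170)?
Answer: 2380490/9 ≈ 2.6450e+5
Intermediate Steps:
l = 27/1085 (l = -2*27/(-2170) = -54*(-1/2170) = 27/1085 ≈ 0.024885)
D = 27/1085 ≈ 0.024885
6582/D = 6582/(27/1085) = 6582*(1085/27) = 2380490/9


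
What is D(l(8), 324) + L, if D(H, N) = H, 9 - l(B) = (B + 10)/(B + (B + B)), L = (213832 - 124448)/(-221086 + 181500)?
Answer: 474401/79172 ≈ 5.9920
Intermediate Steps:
L = -44692/19793 (L = 89384/(-39586) = 89384*(-1/39586) = -44692/19793 ≈ -2.2580)
l(B) = 9 - (10 + B)/(3*B) (l(B) = 9 - (B + 10)/(B + (B + B)) = 9 - (10 + B)/(B + 2*B) = 9 - (10 + B)/(3*B))
D(l(8), 324) + L = (⅔)*(-5 + 13*8)/8 - 44692/19793 = (⅔)*(⅛)*(-5 + 104) - 44692/19793 = (⅔)*(⅛)*99 - 44692/19793 = 33/4 - 44692/19793 = 474401/79172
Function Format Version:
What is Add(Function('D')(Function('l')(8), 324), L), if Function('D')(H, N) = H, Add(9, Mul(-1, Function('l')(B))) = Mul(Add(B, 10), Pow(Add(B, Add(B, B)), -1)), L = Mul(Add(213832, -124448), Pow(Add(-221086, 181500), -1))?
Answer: Rational(474401, 79172) ≈ 5.9920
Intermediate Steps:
L = Rational(-44692, 19793) (L = Mul(89384, Pow(-39586, -1)) = Mul(89384, Rational(-1, 39586)) = Rational(-44692, 19793) ≈ -2.2580)
Function('l')(B) = Add(9, Mul(Rational(-1, 3), Pow(B, -1), Add(10, B))) (Function('l')(B) = Add(9, Mul(-1, Mul(Add(B, 10), Pow(Add(B, Add(B, B)), -1)))) = Add(9, Mul(-1, Mul(Add(10, B), Pow(Add(B, Mul(2, B)), -1)))) = Add(9, Mul(-1, Mul(Add(10, B), Pow(Mul(3, B), -1)))) = Add(9, Mul(-1, Mul(Add(10, B), Mul(Rational(1, 3), Pow(B, -1))))) = Add(9, Mul(-1, Mul(Rational(1, 3), Pow(B, -1), Add(10, B)))) = Add(9, Mul(Rational(-1, 3), Pow(B, -1), Add(10, B))))
Add(Function('D')(Function('l')(8), 324), L) = Add(Mul(Rational(2, 3), Pow(8, -1), Add(-5, Mul(13, 8))), Rational(-44692, 19793)) = Add(Mul(Rational(2, 3), Rational(1, 8), Add(-5, 104)), Rational(-44692, 19793)) = Add(Mul(Rational(2, 3), Rational(1, 8), 99), Rational(-44692, 19793)) = Add(Rational(33, 4), Rational(-44692, 19793)) = Rational(474401, 79172)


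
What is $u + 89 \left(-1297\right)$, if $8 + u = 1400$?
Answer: $-114041$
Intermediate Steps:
$u = 1392$ ($u = -8 + 1400 = 1392$)
$u + 89 \left(-1297\right) = 1392 + 89 \left(-1297\right) = 1392 - 115433 = -114041$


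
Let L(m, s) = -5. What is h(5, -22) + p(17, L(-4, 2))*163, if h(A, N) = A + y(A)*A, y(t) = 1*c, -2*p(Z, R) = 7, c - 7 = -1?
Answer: -1071/2 ≈ -535.50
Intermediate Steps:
c = 6 (c = 7 - 1 = 6)
p(Z, R) = -7/2 (p(Z, R) = -½*7 = -7/2)
y(t) = 6 (y(t) = 1*6 = 6)
h(A, N) = 7*A (h(A, N) = A + 6*A = 7*A)
h(5, -22) + p(17, L(-4, 2))*163 = 7*5 - 7/2*163 = 35 - 1141/2 = -1071/2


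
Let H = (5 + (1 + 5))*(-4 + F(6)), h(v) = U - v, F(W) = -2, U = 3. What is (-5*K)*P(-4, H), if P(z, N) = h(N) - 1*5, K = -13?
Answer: 4160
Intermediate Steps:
h(v) = 3 - v
H = -66 (H = (5 + (1 + 5))*(-4 - 2) = (5 + 6)*(-6) = 11*(-6) = -66)
P(z, N) = -2 - N (P(z, N) = (3 - N) - 1*5 = (3 - N) - 5 = -2 - N)
(-5*K)*P(-4, H) = (-5*(-13))*(-2 - 1*(-66)) = 65*(-2 + 66) = 65*64 = 4160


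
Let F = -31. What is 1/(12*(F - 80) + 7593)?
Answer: 1/6261 ≈ 0.00015972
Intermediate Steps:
1/(12*(F - 80) + 7593) = 1/(12*(-31 - 80) + 7593) = 1/(12*(-111) + 7593) = 1/(-1332 + 7593) = 1/6261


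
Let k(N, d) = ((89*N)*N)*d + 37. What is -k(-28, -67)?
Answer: 4674955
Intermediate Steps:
k(N, d) = 37 + 89*d*N² (k(N, d) = (89*N²)*d + 37 = 89*d*N² + 37 = 37 + 89*d*N²)
-k(-28, -67) = -(37 + 89*(-67)*(-28)²) = -(37 + 89*(-67)*784) = -(37 - 4674992) = -1*(-4674955) = 4674955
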